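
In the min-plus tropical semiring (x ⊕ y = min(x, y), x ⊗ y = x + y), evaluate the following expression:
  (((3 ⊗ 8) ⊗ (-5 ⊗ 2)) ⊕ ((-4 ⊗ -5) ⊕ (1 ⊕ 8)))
(((3 ⊗ 8) ⊗ (-5 ⊗ 2)) ⊕ ((-4 ⊗ -5) ⊕ (1 ⊕ 8))) = -9

Expand innermost to outermost. Recall ⊕ takes the minimum of its arguments and ⊗ takes their sum. Working out the expression (((3 ⊗ 8) ⊗ (-5 ⊗ 2)) ⊕ ((-4 ⊗ -5) ⊕ (1 ⊕ 8))) gives -9.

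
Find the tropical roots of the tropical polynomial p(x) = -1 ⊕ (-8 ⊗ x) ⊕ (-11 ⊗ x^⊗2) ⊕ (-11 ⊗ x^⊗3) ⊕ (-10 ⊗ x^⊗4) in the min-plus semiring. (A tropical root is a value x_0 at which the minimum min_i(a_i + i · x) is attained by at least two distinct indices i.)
Roots: {-1, 0, 3, 7}

Each tropical root is a break point of the lower envelope of the lines y = a_i + i · x (there are 5 lines, with slopes 0, 1, ..., 4). Only the lines that attain the minimum somewhere contribute to roots; other lines are dominated. Here the surviving (envelope) indices are i = 4, i = 3, i = 2, i = 1, i = 0.
Intersections between consecutive envelope lines give the roots: for adjacent envelope indices i < j the intersection is x = (a_i − a_j) / (j − i). Reading off the sorted break points: {-1, 0, 3, 7}.
Verification: at each break x_0, at least two indices attain the minimum of min_i(a_i + i · x_0).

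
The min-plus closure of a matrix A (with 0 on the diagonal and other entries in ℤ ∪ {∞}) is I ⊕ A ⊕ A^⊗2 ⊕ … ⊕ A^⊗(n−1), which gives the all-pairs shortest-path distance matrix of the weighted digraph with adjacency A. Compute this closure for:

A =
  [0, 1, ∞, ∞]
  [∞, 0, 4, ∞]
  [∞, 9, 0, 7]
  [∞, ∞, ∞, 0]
Closure =
  [0, 1, 5, 12]
  [∞, 0, 4, 11]
  [∞, 9, 0, 7]
  [∞, ∞, ∞, 0]

This is the Floyd-Warshall all-pairs shortest-path computation. For each intermediate vertex k = 0, 1, …, 3, update dist[i][j] ← min(dist[i][j], dist[i][k] + dist[k][j]). The final matrix gives, for each (i, j), the minimum total weight of any directed path from i to j (possibly empty when i = j).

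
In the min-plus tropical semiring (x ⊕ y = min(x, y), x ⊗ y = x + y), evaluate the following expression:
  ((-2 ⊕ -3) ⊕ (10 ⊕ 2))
((-2 ⊕ -3) ⊕ (10 ⊕ 2)) = -3

Expand innermost to outermost. Recall ⊕ takes the minimum of its arguments and ⊗ takes their sum. Working out the expression ((-2 ⊕ -3) ⊕ (10 ⊕ 2)) gives -3.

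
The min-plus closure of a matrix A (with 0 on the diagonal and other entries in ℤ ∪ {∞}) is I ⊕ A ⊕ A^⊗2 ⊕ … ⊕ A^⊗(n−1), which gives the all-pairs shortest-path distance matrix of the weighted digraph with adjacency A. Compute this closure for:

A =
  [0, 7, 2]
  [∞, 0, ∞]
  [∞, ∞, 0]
Closure =
  [0, 7, 2]
  [∞, 0, ∞]
  [∞, ∞, 0]

This is the Floyd-Warshall all-pairs shortest-path computation. For each intermediate vertex k = 0, 1, …, 2, update dist[i][j] ← min(dist[i][j], dist[i][k] + dist[k][j]). The final matrix gives, for each (i, j), the minimum total weight of any directed path from i to j (possibly empty when i = j).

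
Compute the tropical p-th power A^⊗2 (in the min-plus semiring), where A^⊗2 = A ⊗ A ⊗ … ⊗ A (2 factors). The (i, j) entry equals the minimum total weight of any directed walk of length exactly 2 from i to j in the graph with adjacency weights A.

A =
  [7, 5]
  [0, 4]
A^⊗2 =
  [5, 9]
  [4, 5]

Each entry (A^⊗2)_ij equals the minimum over all length-2 walks i = v_0 → v_1 → … → v_2 = j of Σ_t A[v_t][v_{t+1}]. For example, for (i, j) = (0, 1) we minimise over 2 possible intermediate vertex sequences; the minimum is 9, attained along the walk 0 → 1 → 1.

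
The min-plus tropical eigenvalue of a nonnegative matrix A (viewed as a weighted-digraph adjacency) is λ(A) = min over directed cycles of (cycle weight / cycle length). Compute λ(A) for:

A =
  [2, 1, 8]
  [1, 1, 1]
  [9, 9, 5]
λ(A) = 1

Enumerate directed cycles and compute their means (weight / length). Sample:
  cycle 0 → 0: weight = 2, length = 1, mean = 2/1 ≈ 2.000
  cycle 1 → 1: weight = 1, length = 1, mean = 1/1 ≈ 1.000
  cycle 2 → 2: weight = 5, length = 1, mean = 5/1 ≈ 5.000
  cycle 0 → 1 → 0: weight = 2, length = 2, mean = 2/2 ≈ 1.000
  cycle 0 → 2 → 0: weight = 17, length = 2, mean = 17/2 ≈ 8.500
  cycle 1 → 0 → 1: weight = 2, length = 2, mean = 2/2 ≈ 1.000
Minimum mean = 1.000, attained e.g. along the cycle 1 → 1 with weight 1 and length 1. So λ(A) = 1/1 = 1.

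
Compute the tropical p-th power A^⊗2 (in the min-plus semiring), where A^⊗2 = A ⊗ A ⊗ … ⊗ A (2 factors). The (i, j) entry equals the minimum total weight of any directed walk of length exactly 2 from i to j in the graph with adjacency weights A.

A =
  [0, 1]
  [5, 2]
A^⊗2 =
  [0, 1]
  [5, 4]

Each entry (A^⊗2)_ij equals the minimum over all length-2 walks i = v_0 → v_1 → … → v_2 = j of Σ_t A[v_t][v_{t+1}]. For example, for (i, j) = (0, 1) we minimise over 2 possible intermediate vertex sequences; the minimum is 1, attained along the walk 0 → 0 → 1.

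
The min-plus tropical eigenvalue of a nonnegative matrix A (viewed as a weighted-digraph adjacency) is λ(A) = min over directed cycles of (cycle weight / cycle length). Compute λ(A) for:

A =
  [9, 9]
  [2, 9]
λ(A) = 11/2

Enumerate directed cycles and compute their means (weight / length). Sample:
  cycle 0 → 0: weight = 9, length = 1, mean = 9/1 ≈ 9.000
  cycle 1 → 1: weight = 9, length = 1, mean = 9/1 ≈ 9.000
  cycle 0 → 1 → 0: weight = 11, length = 2, mean = 11/2 ≈ 5.500
  cycle 1 → 0 → 1: weight = 11, length = 2, mean = 11/2 ≈ 5.500
Minimum mean = 5.500, attained e.g. along the cycle 0 → 1 → 0 with weight 11 and length 2. So λ(A) = 11/2 = 11/2.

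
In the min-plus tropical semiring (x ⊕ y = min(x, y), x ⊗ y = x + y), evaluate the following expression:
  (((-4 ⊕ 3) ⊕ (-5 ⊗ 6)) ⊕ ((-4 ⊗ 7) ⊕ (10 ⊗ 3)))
(((-4 ⊕ 3) ⊕ (-5 ⊗ 6)) ⊕ ((-4 ⊗ 7) ⊕ (10 ⊗ 3))) = -4

Expand innermost to outermost. Recall ⊕ takes the minimum of its arguments and ⊗ takes their sum. Working out the expression (((-4 ⊕ 3) ⊕ (-5 ⊗ 6)) ⊕ ((-4 ⊗ 7) ⊕ (10 ⊗ 3))) gives -4.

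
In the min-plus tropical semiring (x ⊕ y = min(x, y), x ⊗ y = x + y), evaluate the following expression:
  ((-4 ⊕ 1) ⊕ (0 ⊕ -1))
((-4 ⊕ 1) ⊕ (0 ⊕ -1)) = -4

Expand innermost to outermost. Recall ⊕ takes the minimum of its arguments and ⊗ takes their sum. Working out the expression ((-4 ⊕ 1) ⊕ (0 ⊕ -1)) gives -4.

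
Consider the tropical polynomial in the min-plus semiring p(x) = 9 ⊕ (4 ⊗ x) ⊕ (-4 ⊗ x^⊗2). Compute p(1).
p(1) = -2

A tropical monomial a ⊗ x^⊗i evaluates to a + i · x. Evaluating each term at x = 1:
  Term 0 contributes 9 + 0 · 1 = 9
  Term 1 contributes 4 + 1 · 1 = 5
  Term 2 contributes -4 + 2 · 1 = -2
p(1) = ⊕ of these = min[9, 5, -2] = -2.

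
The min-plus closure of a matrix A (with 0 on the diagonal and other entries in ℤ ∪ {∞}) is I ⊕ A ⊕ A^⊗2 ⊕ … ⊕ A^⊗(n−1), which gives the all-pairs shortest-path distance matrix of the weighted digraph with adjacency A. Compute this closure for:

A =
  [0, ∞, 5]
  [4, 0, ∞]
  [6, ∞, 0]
Closure =
  [0, ∞, 5]
  [4, 0, 9]
  [6, ∞, 0]

This is the Floyd-Warshall all-pairs shortest-path computation. For each intermediate vertex k = 0, 1, …, 2, update dist[i][j] ← min(dist[i][j], dist[i][k] + dist[k][j]). The final matrix gives, for each (i, j), the minimum total weight of any directed path from i to j (possibly empty when i = j).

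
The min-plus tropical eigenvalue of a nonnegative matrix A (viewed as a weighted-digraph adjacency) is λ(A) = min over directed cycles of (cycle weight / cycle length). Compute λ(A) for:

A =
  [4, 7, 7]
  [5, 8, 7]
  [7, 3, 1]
λ(A) = 1

Enumerate directed cycles and compute their means (weight / length). Sample:
  cycle 0 → 0: weight = 4, length = 1, mean = 4/1 ≈ 4.000
  cycle 1 → 1: weight = 8, length = 1, mean = 8/1 ≈ 8.000
  cycle 2 → 2: weight = 1, length = 1, mean = 1/1 ≈ 1.000
  cycle 0 → 1 → 0: weight = 12, length = 2, mean = 12/2 ≈ 6.000
  cycle 0 → 2 → 0: weight = 14, length = 2, mean = 14/2 ≈ 7.000
  cycle 1 → 0 → 1: weight = 12, length = 2, mean = 12/2 ≈ 6.000
Minimum mean = 1.000, attained e.g. along the cycle 2 → 2 with weight 1 and length 1. So λ(A) = 1/1 = 1.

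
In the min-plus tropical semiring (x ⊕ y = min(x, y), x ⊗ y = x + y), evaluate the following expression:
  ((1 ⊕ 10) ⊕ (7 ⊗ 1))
((1 ⊕ 10) ⊕ (7 ⊗ 1)) = 1

Expand innermost to outermost. Recall ⊕ takes the minimum of its arguments and ⊗ takes their sum. Working out the expression ((1 ⊕ 10) ⊕ (7 ⊗ 1)) gives 1.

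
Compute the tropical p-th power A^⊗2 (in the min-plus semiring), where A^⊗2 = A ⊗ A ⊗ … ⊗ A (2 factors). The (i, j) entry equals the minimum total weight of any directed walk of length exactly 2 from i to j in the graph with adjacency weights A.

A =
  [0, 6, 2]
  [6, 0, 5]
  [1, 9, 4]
A^⊗2 =
  [0, 6, 2]
  [6, 0, 5]
  [1, 7, 3]

Each entry (A^⊗2)_ij equals the minimum over all length-2 walks i = v_0 → v_1 → … → v_2 = j of Σ_t A[v_t][v_{t+1}]. For example, for (i, j) = (0, 2) we minimise over 3 possible intermediate vertex sequences; the minimum is 2, attained along the walk 0 → 0 → 2.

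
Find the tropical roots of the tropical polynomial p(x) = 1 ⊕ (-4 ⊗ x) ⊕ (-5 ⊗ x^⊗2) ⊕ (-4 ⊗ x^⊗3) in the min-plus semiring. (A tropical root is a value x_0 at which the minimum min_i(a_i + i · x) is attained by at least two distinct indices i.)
Roots: {-1, 1, 5}

Each tropical root is a break point of the lower envelope of the lines y = a_i + i · x (there are 4 lines, with slopes 0, 1, ..., 3). Only the lines that attain the minimum somewhere contribute to roots; other lines are dominated. Here the surviving (envelope) indices are i = 3, i = 2, i = 1, i = 0.
Intersections between consecutive envelope lines give the roots: for adjacent envelope indices i < j the intersection is x = (a_i − a_j) / (j − i). Reading off the sorted break points: {-1, 1, 5}.
Verification: at each break x_0, at least two indices attain the minimum of min_i(a_i + i · x_0).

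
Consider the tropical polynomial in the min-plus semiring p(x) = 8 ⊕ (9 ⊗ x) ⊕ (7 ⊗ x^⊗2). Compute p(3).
p(3) = 8

A tropical monomial a ⊗ x^⊗i evaluates to a + i · x. Evaluating each term at x = 3:
  Term 0 contributes 8 + 0 · 3 = 8
  Term 1 contributes 9 + 1 · 3 = 12
  Term 2 contributes 7 + 2 · 3 = 13
p(3) = ⊕ of these = min[8, 12, 13] = 8.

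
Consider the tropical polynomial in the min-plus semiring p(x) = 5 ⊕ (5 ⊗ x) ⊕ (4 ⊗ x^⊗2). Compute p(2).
p(2) = 5

A tropical monomial a ⊗ x^⊗i evaluates to a + i · x. Evaluating each term at x = 2:
  Term 0 contributes 5 + 0 · 2 = 5
  Term 1 contributes 5 + 1 · 2 = 7
  Term 2 contributes 4 + 2 · 2 = 8
p(2) = ⊕ of these = min[5, 7, 8] = 5.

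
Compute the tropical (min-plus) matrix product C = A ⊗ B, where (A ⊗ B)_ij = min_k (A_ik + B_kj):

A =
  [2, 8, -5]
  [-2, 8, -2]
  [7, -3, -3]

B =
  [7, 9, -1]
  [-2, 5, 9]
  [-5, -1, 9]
A ⊗ B =
  [-10, -6, 1]
  [-7, -3, -3]
  [-8, -4, 6]

Apply the min-plus product entry-by-entry:
  C[0][0] = min over k of (A[0][0] + B[0][0] = 2 + 7 = 9, A[0][1] + B[1][0] = 8 + -2 = 6, A[0][2] + B[2][0] = -5 + -5 = -10) = -10 (attained at k = 2)
  C[0][1] = min over k of (A[0][0] + B[0][1] = 2 + 9 = 11, A[0][1] + B[1][1] = 8 + 5 = 13, A[0][2] + B[2][1] = -5 + -1 = -6) = -6 (attained at k = 2)
  C[0][2] = min over k of (A[0][0] + B[0][2] = 2 + -1 = 1, A[0][1] + B[1][2] = 8 + 9 = 17, A[0][2] + B[2][2] = -5 + 9 = 4) = 1 (attained at k = 0)
  C[1][0] = min over k of (A[1][0] + B[0][0] = -2 + 7 = 5, A[1][1] + B[1][0] = 8 + -2 = 6, A[1][2] + B[2][0] = -2 + -5 = -7) = -7 (attained at k = 2)
  C[1][1] = min over k of (A[1][0] + B[0][1] = -2 + 9 = 7, A[1][1] + B[1][1] = 8 + 5 = 13, A[1][2] + B[2][1] = -2 + -1 = -3) = -3 (attained at k = 2)
  C[1][2] = min over k of (A[1][0] + B[0][2] = -2 + -1 = -3, A[1][1] + B[1][2] = 8 + 9 = 17, A[1][2] + B[2][2] = -2 + 9 = 7) = -3 (attained at k = 0)
  C[2][0] = min over k of (A[2][0] + B[0][0] = 7 + 7 = 14, A[2][1] + B[1][0] = -3 + -2 = -5, A[2][2] + B[2][0] = -3 + -5 = -8) = -8 (attained at k = 2)
  C[2][1] = min over k of (A[2][0] + B[0][1] = 7 + 9 = 16, A[2][1] + B[1][1] = -3 + 5 = 2, A[2][2] + B[2][1] = -3 + -1 = -4) = -4 (attained at k = 2)
  C[2][2] = min over k of (A[2][0] + B[0][2] = 7 + -1 = 6, A[2][1] + B[1][2] = -3 + 9 = 6, A[2][2] + B[2][2] = -3 + 9 = 6) = 6 (attained at k = 0)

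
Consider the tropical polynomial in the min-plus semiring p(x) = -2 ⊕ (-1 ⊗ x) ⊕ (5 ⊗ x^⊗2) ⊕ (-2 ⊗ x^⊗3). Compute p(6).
p(6) = -2

A tropical monomial a ⊗ x^⊗i evaluates to a + i · x. Evaluating each term at x = 6:
  Term 0 contributes -2 + 0 · 6 = -2
  Term 1 contributes -1 + 1 · 6 = 5
  Term 2 contributes 5 + 2 · 6 = 17
  Term 3 contributes -2 + 3 · 6 = 16
p(6) = ⊕ of these = min[-2, 5, 17, 16] = -2.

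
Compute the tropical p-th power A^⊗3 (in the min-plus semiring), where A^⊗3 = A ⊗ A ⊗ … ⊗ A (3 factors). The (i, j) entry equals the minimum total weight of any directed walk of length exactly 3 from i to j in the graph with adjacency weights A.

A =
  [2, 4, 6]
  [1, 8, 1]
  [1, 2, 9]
A^⊗3 =
  [6, 7, 7]
  [4, 6, 4]
  [4, 5, 6]

Each entry (A^⊗3)_ij equals the minimum over all length-3 walks i = v_0 → v_1 → … → v_3 = j of Σ_t A[v_t][v_{t+1}]. For example, for (i, j) = (0, 2) we minimise over 9 possible intermediate vertex sequences; the minimum is 7, attained along the walk 0 → 0 → 1 → 2.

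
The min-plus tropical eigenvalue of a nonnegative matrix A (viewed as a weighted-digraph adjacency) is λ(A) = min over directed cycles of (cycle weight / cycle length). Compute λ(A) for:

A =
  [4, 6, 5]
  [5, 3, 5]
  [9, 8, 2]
λ(A) = 2

Enumerate directed cycles and compute their means (weight / length). Sample:
  cycle 0 → 0: weight = 4, length = 1, mean = 4/1 ≈ 4.000
  cycle 1 → 1: weight = 3, length = 1, mean = 3/1 ≈ 3.000
  cycle 2 → 2: weight = 2, length = 1, mean = 2/1 ≈ 2.000
  cycle 0 → 1 → 0: weight = 11, length = 2, mean = 11/2 ≈ 5.500
  cycle 0 → 2 → 0: weight = 14, length = 2, mean = 14/2 ≈ 7.000
  cycle 1 → 0 → 1: weight = 11, length = 2, mean = 11/2 ≈ 5.500
Minimum mean = 2.000, attained e.g. along the cycle 2 → 2 with weight 2 and length 1. So λ(A) = 2/1 = 2.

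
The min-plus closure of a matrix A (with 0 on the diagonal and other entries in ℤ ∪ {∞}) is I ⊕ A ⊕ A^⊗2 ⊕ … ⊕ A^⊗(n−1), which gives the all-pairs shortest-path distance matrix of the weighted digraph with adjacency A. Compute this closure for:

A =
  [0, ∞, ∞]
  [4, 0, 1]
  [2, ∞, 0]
Closure =
  [0, ∞, ∞]
  [3, 0, 1]
  [2, ∞, 0]

This is the Floyd-Warshall all-pairs shortest-path computation. For each intermediate vertex k = 0, 1, …, 2, update dist[i][j] ← min(dist[i][j], dist[i][k] + dist[k][j]). The final matrix gives, for each (i, j), the minimum total weight of any directed path from i to j (possibly empty when i = j).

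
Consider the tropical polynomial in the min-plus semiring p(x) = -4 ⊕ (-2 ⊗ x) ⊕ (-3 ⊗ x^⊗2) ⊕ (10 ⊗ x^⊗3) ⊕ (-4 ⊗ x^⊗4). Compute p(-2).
p(-2) = -12

A tropical monomial a ⊗ x^⊗i evaluates to a + i · x. Evaluating each term at x = -2:
  Term 0 contributes -4 + 0 · -2 = -4
  Term 1 contributes -2 + 1 · -2 = -4
  Term 2 contributes -3 + 2 · -2 = -7
  Term 3 contributes 10 + 3 · -2 = 4
  Term 4 contributes -4 + 4 · -2 = -12
p(-2) = ⊕ of these = min[-4, -4, -7, 4, -12] = -12.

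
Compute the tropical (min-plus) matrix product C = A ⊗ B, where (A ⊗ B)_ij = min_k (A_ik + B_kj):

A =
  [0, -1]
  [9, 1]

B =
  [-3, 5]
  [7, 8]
A ⊗ B =
  [-3, 5]
  [6, 9]

Apply the min-plus product entry-by-entry:
  C[0][0] = min over k of (A[0][0] + B[0][0] = 0 + -3 = -3, A[0][1] + B[1][0] = -1 + 7 = 6) = -3 (attained at k = 0)
  C[0][1] = min over k of (A[0][0] + B[0][1] = 0 + 5 = 5, A[0][1] + B[1][1] = -1 + 8 = 7) = 5 (attained at k = 0)
  C[1][0] = min over k of (A[1][0] + B[0][0] = 9 + -3 = 6, A[1][1] + B[1][0] = 1 + 7 = 8) = 6 (attained at k = 0)
  C[1][1] = min over k of (A[1][0] + B[0][1] = 9 + 5 = 14, A[1][1] + B[1][1] = 1 + 8 = 9) = 9 (attained at k = 1)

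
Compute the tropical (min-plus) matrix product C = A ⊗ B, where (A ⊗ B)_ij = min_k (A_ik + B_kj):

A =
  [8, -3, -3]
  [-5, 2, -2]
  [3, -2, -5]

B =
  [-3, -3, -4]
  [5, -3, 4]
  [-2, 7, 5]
A ⊗ B =
  [-5, -6, 1]
  [-8, -8, -9]
  [-7, -5, -1]

Apply the min-plus product entry-by-entry:
  C[0][0] = min over k of (A[0][0] + B[0][0] = 8 + -3 = 5, A[0][1] + B[1][0] = -3 + 5 = 2, A[0][2] + B[2][0] = -3 + -2 = -5) = -5 (attained at k = 2)
  C[0][1] = min over k of (A[0][0] + B[0][1] = 8 + -3 = 5, A[0][1] + B[1][1] = -3 + -3 = -6, A[0][2] + B[2][1] = -3 + 7 = 4) = -6 (attained at k = 1)
  C[0][2] = min over k of (A[0][0] + B[0][2] = 8 + -4 = 4, A[0][1] + B[1][2] = -3 + 4 = 1, A[0][2] + B[2][2] = -3 + 5 = 2) = 1 (attained at k = 1)
  C[1][0] = min over k of (A[1][0] + B[0][0] = -5 + -3 = -8, A[1][1] + B[1][0] = 2 + 5 = 7, A[1][2] + B[2][0] = -2 + -2 = -4) = -8 (attained at k = 0)
  C[1][1] = min over k of (A[1][0] + B[0][1] = -5 + -3 = -8, A[1][1] + B[1][1] = 2 + -3 = -1, A[1][2] + B[2][1] = -2 + 7 = 5) = -8 (attained at k = 0)
  C[1][2] = min over k of (A[1][0] + B[0][2] = -5 + -4 = -9, A[1][1] + B[1][2] = 2 + 4 = 6, A[1][2] + B[2][2] = -2 + 5 = 3) = -9 (attained at k = 0)
  C[2][0] = min over k of (A[2][0] + B[0][0] = 3 + -3 = 0, A[2][1] + B[1][0] = -2 + 5 = 3, A[2][2] + B[2][0] = -5 + -2 = -7) = -7 (attained at k = 2)
  C[2][1] = min over k of (A[2][0] + B[0][1] = 3 + -3 = 0, A[2][1] + B[1][1] = -2 + -3 = -5, A[2][2] + B[2][1] = -5 + 7 = 2) = -5 (attained at k = 1)
  C[2][2] = min over k of (A[2][0] + B[0][2] = 3 + -4 = -1, A[2][1] + B[1][2] = -2 + 4 = 2, A[2][2] + B[2][2] = -5 + 5 = 0) = -1 (attained at k = 0)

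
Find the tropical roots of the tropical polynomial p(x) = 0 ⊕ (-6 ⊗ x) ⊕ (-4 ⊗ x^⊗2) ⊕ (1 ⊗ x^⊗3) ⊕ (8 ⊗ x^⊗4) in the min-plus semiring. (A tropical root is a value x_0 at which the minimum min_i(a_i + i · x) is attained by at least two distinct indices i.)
Roots: {-7, -5, -2, 6}

Each tropical root is a break point of the lower envelope of the lines y = a_i + i · x (there are 5 lines, with slopes 0, 1, ..., 4). Only the lines that attain the minimum somewhere contribute to roots; other lines are dominated. Here the surviving (envelope) indices are i = 4, i = 3, i = 2, i = 1, i = 0.
Intersections between consecutive envelope lines give the roots: for adjacent envelope indices i < j the intersection is x = (a_i − a_j) / (j − i). Reading off the sorted break points: {-7, -5, -2, 6}.
Verification: at each break x_0, at least two indices attain the minimum of min_i(a_i + i · x_0).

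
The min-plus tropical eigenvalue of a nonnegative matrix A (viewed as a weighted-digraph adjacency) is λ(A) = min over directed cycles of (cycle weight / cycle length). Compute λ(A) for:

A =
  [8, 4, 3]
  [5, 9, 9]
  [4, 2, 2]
λ(A) = 2

Enumerate directed cycles and compute their means (weight / length). Sample:
  cycle 0 → 0: weight = 8, length = 1, mean = 8/1 ≈ 8.000
  cycle 1 → 1: weight = 9, length = 1, mean = 9/1 ≈ 9.000
  cycle 2 → 2: weight = 2, length = 1, mean = 2/1 ≈ 2.000
  cycle 0 → 1 → 0: weight = 9, length = 2, mean = 9/2 ≈ 4.500
  cycle 0 → 2 → 0: weight = 7, length = 2, mean = 7/2 ≈ 3.500
  cycle 1 → 0 → 1: weight = 9, length = 2, mean = 9/2 ≈ 4.500
Minimum mean = 2.000, attained e.g. along the cycle 2 → 2 with weight 2 and length 1. So λ(A) = 2/1 = 2.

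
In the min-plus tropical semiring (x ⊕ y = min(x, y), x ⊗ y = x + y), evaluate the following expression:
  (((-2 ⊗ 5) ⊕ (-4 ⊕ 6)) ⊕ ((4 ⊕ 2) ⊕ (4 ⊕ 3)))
(((-2 ⊗ 5) ⊕ (-4 ⊕ 6)) ⊕ ((4 ⊕ 2) ⊕ (4 ⊕ 3))) = -4

Expand innermost to outermost. Recall ⊕ takes the minimum of its arguments and ⊗ takes their sum. Working out the expression (((-2 ⊗ 5) ⊕ (-4 ⊕ 6)) ⊕ ((4 ⊕ 2) ⊕ (4 ⊕ 3))) gives -4.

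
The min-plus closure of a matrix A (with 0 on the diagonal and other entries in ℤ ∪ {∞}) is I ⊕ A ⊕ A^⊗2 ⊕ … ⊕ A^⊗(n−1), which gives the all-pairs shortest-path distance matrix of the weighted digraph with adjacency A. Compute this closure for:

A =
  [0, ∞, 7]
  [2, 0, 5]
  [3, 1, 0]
Closure =
  [0, 8, 7]
  [2, 0, 5]
  [3, 1, 0]

This is the Floyd-Warshall all-pairs shortest-path computation. For each intermediate vertex k = 0, 1, …, 2, update dist[i][j] ← min(dist[i][j], dist[i][k] + dist[k][j]). The final matrix gives, for each (i, j), the minimum total weight of any directed path from i to j (possibly empty when i = j).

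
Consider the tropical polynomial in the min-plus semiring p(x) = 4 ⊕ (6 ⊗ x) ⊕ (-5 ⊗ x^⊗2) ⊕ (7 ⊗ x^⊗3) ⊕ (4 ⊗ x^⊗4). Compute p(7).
p(7) = 4

A tropical monomial a ⊗ x^⊗i evaluates to a + i · x. Evaluating each term at x = 7:
  Term 0 contributes 4 + 0 · 7 = 4
  Term 1 contributes 6 + 1 · 7 = 13
  Term 2 contributes -5 + 2 · 7 = 9
  Term 3 contributes 7 + 3 · 7 = 28
  Term 4 contributes 4 + 4 · 7 = 32
p(7) = ⊕ of these = min[4, 13, 9, 28, 32] = 4.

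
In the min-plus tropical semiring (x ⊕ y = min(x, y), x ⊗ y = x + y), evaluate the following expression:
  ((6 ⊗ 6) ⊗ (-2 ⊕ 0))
((6 ⊗ 6) ⊗ (-2 ⊕ 0)) = 10

Expand innermost to outermost. Recall ⊕ takes the minimum of its arguments and ⊗ takes their sum. Working out the expression ((6 ⊗ 6) ⊗ (-2 ⊕ 0)) gives 10.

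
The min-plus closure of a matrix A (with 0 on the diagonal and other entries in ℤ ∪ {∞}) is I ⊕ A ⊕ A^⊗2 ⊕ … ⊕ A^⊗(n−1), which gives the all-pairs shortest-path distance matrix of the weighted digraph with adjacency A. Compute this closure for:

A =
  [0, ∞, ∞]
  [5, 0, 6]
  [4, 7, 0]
Closure =
  [0, ∞, ∞]
  [5, 0, 6]
  [4, 7, 0]

This is the Floyd-Warshall all-pairs shortest-path computation. For each intermediate vertex k = 0, 1, …, 2, update dist[i][j] ← min(dist[i][j], dist[i][k] + dist[k][j]). The final matrix gives, for each (i, j), the minimum total weight of any directed path from i to j (possibly empty when i = j).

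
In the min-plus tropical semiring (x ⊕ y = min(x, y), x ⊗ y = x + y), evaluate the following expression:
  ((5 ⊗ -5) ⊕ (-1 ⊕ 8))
((5 ⊗ -5) ⊕ (-1 ⊕ 8)) = -1

Expand innermost to outermost. Recall ⊕ takes the minimum of its arguments and ⊗ takes their sum. Working out the expression ((5 ⊗ -5) ⊕ (-1 ⊕ 8)) gives -1.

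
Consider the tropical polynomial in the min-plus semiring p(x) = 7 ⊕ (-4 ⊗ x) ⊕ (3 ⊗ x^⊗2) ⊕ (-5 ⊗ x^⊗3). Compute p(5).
p(5) = 1

A tropical monomial a ⊗ x^⊗i evaluates to a + i · x. Evaluating each term at x = 5:
  Term 0 contributes 7 + 0 · 5 = 7
  Term 1 contributes -4 + 1 · 5 = 1
  Term 2 contributes 3 + 2 · 5 = 13
  Term 3 contributes -5 + 3 · 5 = 10
p(5) = ⊕ of these = min[7, 1, 13, 10] = 1.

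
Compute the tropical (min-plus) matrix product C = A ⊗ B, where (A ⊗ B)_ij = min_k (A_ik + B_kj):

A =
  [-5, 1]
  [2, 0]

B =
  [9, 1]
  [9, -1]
A ⊗ B =
  [4, -4]
  [9, -1]

Apply the min-plus product entry-by-entry:
  C[0][0] = min over k of (A[0][0] + B[0][0] = -5 + 9 = 4, A[0][1] + B[1][0] = 1 + 9 = 10) = 4 (attained at k = 0)
  C[0][1] = min over k of (A[0][0] + B[0][1] = -5 + 1 = -4, A[0][1] + B[1][1] = 1 + -1 = 0) = -4 (attained at k = 0)
  C[1][0] = min over k of (A[1][0] + B[0][0] = 2 + 9 = 11, A[1][1] + B[1][0] = 0 + 9 = 9) = 9 (attained at k = 1)
  C[1][1] = min over k of (A[1][0] + B[0][1] = 2 + 1 = 3, A[1][1] + B[1][1] = 0 + -1 = -1) = -1 (attained at k = 1)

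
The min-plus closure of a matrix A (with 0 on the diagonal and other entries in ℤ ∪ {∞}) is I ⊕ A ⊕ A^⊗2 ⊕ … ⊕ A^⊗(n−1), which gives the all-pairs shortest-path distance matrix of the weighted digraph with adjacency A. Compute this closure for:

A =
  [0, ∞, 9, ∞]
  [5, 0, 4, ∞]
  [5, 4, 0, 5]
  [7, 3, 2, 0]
Closure =
  [0, 13, 9, 14]
  [5, 0, 4, 9]
  [5, 4, 0, 5]
  [7, 3, 2, 0]

This is the Floyd-Warshall all-pairs shortest-path computation. For each intermediate vertex k = 0, 1, …, 3, update dist[i][j] ← min(dist[i][j], dist[i][k] + dist[k][j]). The final matrix gives, for each (i, j), the minimum total weight of any directed path from i to j (possibly empty when i = j).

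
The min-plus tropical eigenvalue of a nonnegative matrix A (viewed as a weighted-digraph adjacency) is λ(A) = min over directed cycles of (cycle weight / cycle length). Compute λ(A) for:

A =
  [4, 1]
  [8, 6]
λ(A) = 4

Enumerate directed cycles and compute their means (weight / length). Sample:
  cycle 0 → 0: weight = 4, length = 1, mean = 4/1 ≈ 4.000
  cycle 1 → 1: weight = 6, length = 1, mean = 6/1 ≈ 6.000
  cycle 0 → 1 → 0: weight = 9, length = 2, mean = 9/2 ≈ 4.500
  cycle 1 → 0 → 1: weight = 9, length = 2, mean = 9/2 ≈ 4.500
Minimum mean = 4.000, attained e.g. along the cycle 0 → 0 with weight 4 and length 1. So λ(A) = 4/1 = 4.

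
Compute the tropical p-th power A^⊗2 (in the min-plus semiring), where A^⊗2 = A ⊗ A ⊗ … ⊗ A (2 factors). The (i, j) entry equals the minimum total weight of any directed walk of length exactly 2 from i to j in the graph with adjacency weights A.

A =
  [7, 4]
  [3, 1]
A^⊗2 =
  [7, 5]
  [4, 2]

Each entry (A^⊗2)_ij equals the minimum over all length-2 walks i = v_0 → v_1 → … → v_2 = j of Σ_t A[v_t][v_{t+1}]. For example, for (i, j) = (0, 1) we minimise over 2 possible intermediate vertex sequences; the minimum is 5, attained along the walk 0 → 1 → 1.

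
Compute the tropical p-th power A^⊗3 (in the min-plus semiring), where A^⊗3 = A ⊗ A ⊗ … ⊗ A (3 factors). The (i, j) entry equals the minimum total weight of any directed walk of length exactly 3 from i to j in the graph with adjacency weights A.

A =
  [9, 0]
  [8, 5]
A^⊗3 =
  [13, 8]
  [16, 13]

Each entry (A^⊗3)_ij equals the minimum over all length-3 walks i = v_0 → v_1 → … → v_3 = j of Σ_t A[v_t][v_{t+1}]. For example, for (i, j) = (0, 1) we minimise over 4 possible intermediate vertex sequences; the minimum is 8, attained along the walk 0 → 1 → 0 → 1.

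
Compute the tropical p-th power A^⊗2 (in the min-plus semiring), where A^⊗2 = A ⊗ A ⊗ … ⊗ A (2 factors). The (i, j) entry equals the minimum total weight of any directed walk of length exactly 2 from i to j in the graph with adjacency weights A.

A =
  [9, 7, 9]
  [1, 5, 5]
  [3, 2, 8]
A^⊗2 =
  [8, 11, 12]
  [6, 7, 10]
  [3, 7, 7]

Each entry (A^⊗2)_ij equals the minimum over all length-2 walks i = v_0 → v_1 → … → v_2 = j of Σ_t A[v_t][v_{t+1}]. For example, for (i, j) = (0, 2) we minimise over 3 possible intermediate vertex sequences; the minimum is 12, attained along the walk 0 → 1 → 2.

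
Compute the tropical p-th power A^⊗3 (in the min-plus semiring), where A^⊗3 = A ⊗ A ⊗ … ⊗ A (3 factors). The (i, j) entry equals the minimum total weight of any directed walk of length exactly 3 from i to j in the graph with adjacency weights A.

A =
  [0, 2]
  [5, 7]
A^⊗3 =
  [0, 2]
  [5, 7]

Each entry (A^⊗3)_ij equals the minimum over all length-3 walks i = v_0 → v_1 → … → v_3 = j of Σ_t A[v_t][v_{t+1}]. For example, for (i, j) = (0, 1) we minimise over 4 possible intermediate vertex sequences; the minimum is 2, attained along the walk 0 → 0 → 0 → 1.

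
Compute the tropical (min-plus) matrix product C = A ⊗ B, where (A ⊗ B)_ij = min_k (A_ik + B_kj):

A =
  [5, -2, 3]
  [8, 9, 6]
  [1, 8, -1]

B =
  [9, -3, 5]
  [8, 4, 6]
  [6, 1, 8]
A ⊗ B =
  [6, 2, 4]
  [12, 5, 13]
  [5, -2, 6]

Apply the min-plus product entry-by-entry:
  C[0][0] = min over k of (A[0][0] + B[0][0] = 5 + 9 = 14, A[0][1] + B[1][0] = -2 + 8 = 6, A[0][2] + B[2][0] = 3 + 6 = 9) = 6 (attained at k = 1)
  C[0][1] = min over k of (A[0][0] + B[0][1] = 5 + -3 = 2, A[0][1] + B[1][1] = -2 + 4 = 2, A[0][2] + B[2][1] = 3 + 1 = 4) = 2 (attained at k = 0)
  C[0][2] = min over k of (A[0][0] + B[0][2] = 5 + 5 = 10, A[0][1] + B[1][2] = -2 + 6 = 4, A[0][2] + B[2][2] = 3 + 8 = 11) = 4 (attained at k = 1)
  C[1][0] = min over k of (A[1][0] + B[0][0] = 8 + 9 = 17, A[1][1] + B[1][0] = 9 + 8 = 17, A[1][2] + B[2][0] = 6 + 6 = 12) = 12 (attained at k = 2)
  C[1][1] = min over k of (A[1][0] + B[0][1] = 8 + -3 = 5, A[1][1] + B[1][1] = 9 + 4 = 13, A[1][2] + B[2][1] = 6 + 1 = 7) = 5 (attained at k = 0)
  C[1][2] = min over k of (A[1][0] + B[0][2] = 8 + 5 = 13, A[1][1] + B[1][2] = 9 + 6 = 15, A[1][2] + B[2][2] = 6 + 8 = 14) = 13 (attained at k = 0)
  C[2][0] = min over k of (A[2][0] + B[0][0] = 1 + 9 = 10, A[2][1] + B[1][0] = 8 + 8 = 16, A[2][2] + B[2][0] = -1 + 6 = 5) = 5 (attained at k = 2)
  C[2][1] = min over k of (A[2][0] + B[0][1] = 1 + -3 = -2, A[2][1] + B[1][1] = 8 + 4 = 12, A[2][2] + B[2][1] = -1 + 1 = 0) = -2 (attained at k = 0)
  C[2][2] = min over k of (A[2][0] + B[0][2] = 1 + 5 = 6, A[2][1] + B[1][2] = 8 + 6 = 14, A[2][2] + B[2][2] = -1 + 8 = 7) = 6 (attained at k = 0)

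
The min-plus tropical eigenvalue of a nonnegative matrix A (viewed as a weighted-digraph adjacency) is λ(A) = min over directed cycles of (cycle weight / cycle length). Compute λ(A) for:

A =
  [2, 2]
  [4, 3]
λ(A) = 2

Enumerate directed cycles and compute their means (weight / length). Sample:
  cycle 0 → 0: weight = 2, length = 1, mean = 2/1 ≈ 2.000
  cycle 1 → 1: weight = 3, length = 1, mean = 3/1 ≈ 3.000
  cycle 0 → 1 → 0: weight = 6, length = 2, mean = 6/2 ≈ 3.000
  cycle 1 → 0 → 1: weight = 6, length = 2, mean = 6/2 ≈ 3.000
Minimum mean = 2.000, attained e.g. along the cycle 0 → 0 with weight 2 and length 1. So λ(A) = 2/1 = 2.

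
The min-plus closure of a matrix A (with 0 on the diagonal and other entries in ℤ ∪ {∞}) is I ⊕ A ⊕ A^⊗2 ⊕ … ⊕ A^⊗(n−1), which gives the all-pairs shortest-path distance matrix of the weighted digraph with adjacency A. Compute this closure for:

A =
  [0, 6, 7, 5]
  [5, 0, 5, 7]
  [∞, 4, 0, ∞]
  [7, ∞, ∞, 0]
Closure =
  [0, 6, 7, 5]
  [5, 0, 5, 7]
  [9, 4, 0, 11]
  [7, 13, 14, 0]

This is the Floyd-Warshall all-pairs shortest-path computation. For each intermediate vertex k = 0, 1, …, 3, update dist[i][j] ← min(dist[i][j], dist[i][k] + dist[k][j]). The final matrix gives, for each (i, j), the minimum total weight of any directed path from i to j (possibly empty when i = j).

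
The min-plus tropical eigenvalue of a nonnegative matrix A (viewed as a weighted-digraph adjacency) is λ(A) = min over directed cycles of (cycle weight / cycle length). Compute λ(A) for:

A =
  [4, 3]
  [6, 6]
λ(A) = 4

Enumerate directed cycles and compute their means (weight / length). Sample:
  cycle 0 → 0: weight = 4, length = 1, mean = 4/1 ≈ 4.000
  cycle 1 → 1: weight = 6, length = 1, mean = 6/1 ≈ 6.000
  cycle 0 → 1 → 0: weight = 9, length = 2, mean = 9/2 ≈ 4.500
  cycle 1 → 0 → 1: weight = 9, length = 2, mean = 9/2 ≈ 4.500
Minimum mean = 4.000, attained e.g. along the cycle 0 → 0 with weight 4 and length 1. So λ(A) = 4/1 = 4.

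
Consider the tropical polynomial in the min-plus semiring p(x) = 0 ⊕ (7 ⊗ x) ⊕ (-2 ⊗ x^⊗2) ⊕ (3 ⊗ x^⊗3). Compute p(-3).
p(-3) = -8

A tropical monomial a ⊗ x^⊗i evaluates to a + i · x. Evaluating each term at x = -3:
  Term 0 contributes 0 + 0 · -3 = 0
  Term 1 contributes 7 + 1 · -3 = 4
  Term 2 contributes -2 + 2 · -3 = -8
  Term 3 contributes 3 + 3 · -3 = -6
p(-3) = ⊕ of these = min[0, 4, -8, -6] = -8.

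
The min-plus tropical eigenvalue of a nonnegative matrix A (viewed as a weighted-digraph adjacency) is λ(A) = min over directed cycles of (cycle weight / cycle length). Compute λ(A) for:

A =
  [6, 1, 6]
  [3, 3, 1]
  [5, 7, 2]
λ(A) = 2

Enumerate directed cycles and compute their means (weight / length). Sample:
  cycle 0 → 0: weight = 6, length = 1, mean = 6/1 ≈ 6.000
  cycle 1 → 1: weight = 3, length = 1, mean = 3/1 ≈ 3.000
  cycle 2 → 2: weight = 2, length = 1, mean = 2/1 ≈ 2.000
  cycle 0 → 1 → 0: weight = 4, length = 2, mean = 4/2 ≈ 2.000
  cycle 0 → 2 → 0: weight = 11, length = 2, mean = 11/2 ≈ 5.500
  cycle 1 → 0 → 1: weight = 4, length = 2, mean = 4/2 ≈ 2.000
Minimum mean = 2.000, attained e.g. along the cycle 2 → 2 with weight 2 and length 1. So λ(A) = 2/1 = 2.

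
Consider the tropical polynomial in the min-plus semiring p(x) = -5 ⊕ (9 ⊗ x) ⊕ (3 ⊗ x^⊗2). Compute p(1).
p(1) = -5

A tropical monomial a ⊗ x^⊗i evaluates to a + i · x. Evaluating each term at x = 1:
  Term 0 contributes -5 + 0 · 1 = -5
  Term 1 contributes 9 + 1 · 1 = 10
  Term 2 contributes 3 + 2 · 1 = 5
p(1) = ⊕ of these = min[-5, 10, 5] = -5.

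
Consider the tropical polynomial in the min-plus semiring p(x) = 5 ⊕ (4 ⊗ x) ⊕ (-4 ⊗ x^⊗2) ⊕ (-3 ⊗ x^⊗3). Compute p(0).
p(0) = -4

A tropical monomial a ⊗ x^⊗i evaluates to a + i · x. Evaluating each term at x = 0:
  Term 0 contributes 5 + 0 · 0 = 5
  Term 1 contributes 4 + 1 · 0 = 4
  Term 2 contributes -4 + 2 · 0 = -4
  Term 3 contributes -3 + 3 · 0 = -3
p(0) = ⊕ of these = min[5, 4, -4, -3] = -4.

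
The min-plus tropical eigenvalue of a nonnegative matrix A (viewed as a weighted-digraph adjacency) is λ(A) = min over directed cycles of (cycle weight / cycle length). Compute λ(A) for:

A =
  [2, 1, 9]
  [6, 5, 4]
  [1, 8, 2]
λ(A) = 2

Enumerate directed cycles and compute their means (weight / length). Sample:
  cycle 0 → 0: weight = 2, length = 1, mean = 2/1 ≈ 2.000
  cycle 1 → 1: weight = 5, length = 1, mean = 5/1 ≈ 5.000
  cycle 2 → 2: weight = 2, length = 1, mean = 2/1 ≈ 2.000
  cycle 0 → 1 → 0: weight = 7, length = 2, mean = 7/2 ≈ 3.500
  cycle 0 → 2 → 0: weight = 10, length = 2, mean = 10/2 ≈ 5.000
  cycle 1 → 0 → 1: weight = 7, length = 2, mean = 7/2 ≈ 3.500
Minimum mean = 2.000, attained e.g. along the cycle 0 → 0 with weight 2 and length 1. So λ(A) = 2/1 = 2.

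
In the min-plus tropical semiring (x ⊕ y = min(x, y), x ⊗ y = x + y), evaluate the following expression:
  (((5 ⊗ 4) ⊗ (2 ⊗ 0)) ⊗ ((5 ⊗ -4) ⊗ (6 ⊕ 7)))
(((5 ⊗ 4) ⊗ (2 ⊗ 0)) ⊗ ((5 ⊗ -4) ⊗ (6 ⊕ 7))) = 18

Expand innermost to outermost. Recall ⊕ takes the minimum of its arguments and ⊗ takes their sum. Working out the expression (((5 ⊗ 4) ⊗ (2 ⊗ 0)) ⊗ ((5 ⊗ -4) ⊗ (6 ⊕ 7))) gives 18.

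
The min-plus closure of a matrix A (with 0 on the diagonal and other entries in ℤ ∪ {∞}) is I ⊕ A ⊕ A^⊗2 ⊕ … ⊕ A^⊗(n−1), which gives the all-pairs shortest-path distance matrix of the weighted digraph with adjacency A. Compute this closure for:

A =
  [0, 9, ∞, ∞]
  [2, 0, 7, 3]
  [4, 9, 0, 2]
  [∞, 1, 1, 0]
Closure =
  [0, 9, 13, 12]
  [2, 0, 4, 3]
  [4, 3, 0, 2]
  [3, 1, 1, 0]

This is the Floyd-Warshall all-pairs shortest-path computation. For each intermediate vertex k = 0, 1, …, 3, update dist[i][j] ← min(dist[i][j], dist[i][k] + dist[k][j]). The final matrix gives, for each (i, j), the minimum total weight of any directed path from i to j (possibly empty when i = j).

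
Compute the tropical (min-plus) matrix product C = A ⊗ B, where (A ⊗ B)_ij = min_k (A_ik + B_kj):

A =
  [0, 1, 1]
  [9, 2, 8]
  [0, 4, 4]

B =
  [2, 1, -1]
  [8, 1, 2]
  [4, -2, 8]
A ⊗ B =
  [2, -1, -1]
  [10, 3, 4]
  [2, 1, -1]

Apply the min-plus product entry-by-entry:
  C[0][0] = min over k of (A[0][0] + B[0][0] = 0 + 2 = 2, A[0][1] + B[1][0] = 1 + 8 = 9, A[0][2] + B[2][0] = 1 + 4 = 5) = 2 (attained at k = 0)
  C[0][1] = min over k of (A[0][0] + B[0][1] = 0 + 1 = 1, A[0][1] + B[1][1] = 1 + 1 = 2, A[0][2] + B[2][1] = 1 + -2 = -1) = -1 (attained at k = 2)
  C[0][2] = min over k of (A[0][0] + B[0][2] = 0 + -1 = -1, A[0][1] + B[1][2] = 1 + 2 = 3, A[0][2] + B[2][2] = 1 + 8 = 9) = -1 (attained at k = 0)
  C[1][0] = min over k of (A[1][0] + B[0][0] = 9 + 2 = 11, A[1][1] + B[1][0] = 2 + 8 = 10, A[1][2] + B[2][0] = 8 + 4 = 12) = 10 (attained at k = 1)
  C[1][1] = min over k of (A[1][0] + B[0][1] = 9 + 1 = 10, A[1][1] + B[1][1] = 2 + 1 = 3, A[1][2] + B[2][1] = 8 + -2 = 6) = 3 (attained at k = 1)
  C[1][2] = min over k of (A[1][0] + B[0][2] = 9 + -1 = 8, A[1][1] + B[1][2] = 2 + 2 = 4, A[1][2] + B[2][2] = 8 + 8 = 16) = 4 (attained at k = 1)
  C[2][0] = min over k of (A[2][0] + B[0][0] = 0 + 2 = 2, A[2][1] + B[1][0] = 4 + 8 = 12, A[2][2] + B[2][0] = 4 + 4 = 8) = 2 (attained at k = 0)
  C[2][1] = min over k of (A[2][0] + B[0][1] = 0 + 1 = 1, A[2][1] + B[1][1] = 4 + 1 = 5, A[2][2] + B[2][1] = 4 + -2 = 2) = 1 (attained at k = 0)
  C[2][2] = min over k of (A[2][0] + B[0][2] = 0 + -1 = -1, A[2][1] + B[1][2] = 4 + 2 = 6, A[2][2] + B[2][2] = 4 + 8 = 12) = -1 (attained at k = 0)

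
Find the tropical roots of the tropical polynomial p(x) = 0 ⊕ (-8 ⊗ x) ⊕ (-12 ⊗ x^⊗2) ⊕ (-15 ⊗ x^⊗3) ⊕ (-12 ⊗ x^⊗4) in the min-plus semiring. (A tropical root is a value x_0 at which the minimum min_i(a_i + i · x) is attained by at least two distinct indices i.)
Roots: {-3, 3, 4, 8}

Each tropical root is a break point of the lower envelope of the lines y = a_i + i · x (there are 5 lines, with slopes 0, 1, ..., 4). Only the lines that attain the minimum somewhere contribute to roots; other lines are dominated. Here the surviving (envelope) indices are i = 4, i = 3, i = 2, i = 1, i = 0.
Intersections between consecutive envelope lines give the roots: for adjacent envelope indices i < j the intersection is x = (a_i − a_j) / (j − i). Reading off the sorted break points: {-3, 3, 4, 8}.
Verification: at each break x_0, at least two indices attain the minimum of min_i(a_i + i · x_0).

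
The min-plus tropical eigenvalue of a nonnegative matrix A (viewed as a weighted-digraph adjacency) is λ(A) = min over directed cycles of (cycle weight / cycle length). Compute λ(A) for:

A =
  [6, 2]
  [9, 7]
λ(A) = 11/2

Enumerate directed cycles and compute their means (weight / length). Sample:
  cycle 0 → 0: weight = 6, length = 1, mean = 6/1 ≈ 6.000
  cycle 1 → 1: weight = 7, length = 1, mean = 7/1 ≈ 7.000
  cycle 0 → 1 → 0: weight = 11, length = 2, mean = 11/2 ≈ 5.500
  cycle 1 → 0 → 1: weight = 11, length = 2, mean = 11/2 ≈ 5.500
Minimum mean = 5.500, attained e.g. along the cycle 0 → 1 → 0 with weight 11 and length 2. So λ(A) = 11/2 = 11/2.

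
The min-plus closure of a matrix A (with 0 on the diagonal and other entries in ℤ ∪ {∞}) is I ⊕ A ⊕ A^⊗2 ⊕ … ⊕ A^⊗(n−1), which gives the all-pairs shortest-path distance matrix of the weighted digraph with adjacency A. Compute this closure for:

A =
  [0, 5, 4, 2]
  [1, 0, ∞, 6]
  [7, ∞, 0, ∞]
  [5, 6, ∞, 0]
Closure =
  [0, 5, 4, 2]
  [1, 0, 5, 3]
  [7, 12, 0, 9]
  [5, 6, 9, 0]

This is the Floyd-Warshall all-pairs shortest-path computation. For each intermediate vertex k = 0, 1, …, 3, update dist[i][j] ← min(dist[i][j], dist[i][k] + dist[k][j]). The final matrix gives, for each (i, j), the minimum total weight of any directed path from i to j (possibly empty when i = j).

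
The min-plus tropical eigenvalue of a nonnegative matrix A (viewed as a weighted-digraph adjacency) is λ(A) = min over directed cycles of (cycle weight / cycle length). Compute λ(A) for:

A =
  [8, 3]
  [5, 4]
λ(A) = 4

Enumerate directed cycles and compute their means (weight / length). Sample:
  cycle 0 → 0: weight = 8, length = 1, mean = 8/1 ≈ 8.000
  cycle 1 → 1: weight = 4, length = 1, mean = 4/1 ≈ 4.000
  cycle 0 → 1 → 0: weight = 8, length = 2, mean = 8/2 ≈ 4.000
  cycle 1 → 0 → 1: weight = 8, length = 2, mean = 8/2 ≈ 4.000
Minimum mean = 4.000, attained e.g. along the cycle 1 → 1 with weight 4 and length 1. So λ(A) = 4/1 = 4.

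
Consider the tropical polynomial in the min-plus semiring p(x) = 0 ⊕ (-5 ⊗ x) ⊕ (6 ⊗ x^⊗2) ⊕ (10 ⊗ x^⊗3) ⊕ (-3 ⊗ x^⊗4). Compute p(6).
p(6) = 0

A tropical monomial a ⊗ x^⊗i evaluates to a + i · x. Evaluating each term at x = 6:
  Term 0 contributes 0 + 0 · 6 = 0
  Term 1 contributes -5 + 1 · 6 = 1
  Term 2 contributes 6 + 2 · 6 = 18
  Term 3 contributes 10 + 3 · 6 = 28
  Term 4 contributes -3 + 4 · 6 = 21
p(6) = ⊕ of these = min[0, 1, 18, 28, 21] = 0.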